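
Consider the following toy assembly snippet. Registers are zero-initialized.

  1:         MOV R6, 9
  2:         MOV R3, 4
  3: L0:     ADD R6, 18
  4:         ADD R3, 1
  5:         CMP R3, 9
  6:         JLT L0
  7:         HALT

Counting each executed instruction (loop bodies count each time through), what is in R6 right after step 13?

MOV R6, 9 → R6=9
MOV R3, 4 → R3=4
ADD R6, 18 → R6=9+18=27
ADD R3, 1 → R3=4+1=5
CMP R3, 9  (cmp 5,9)
JLT L0: taken
ADD R6, 18 → R6=27+18=45
ADD R3, 1 → R3=5+1=6
CMP R3, 9  (cmp 6,9)
JLT L0: taken
ADD R6, 18 → R6=45+18=63
ADD R3, 1 → R3=6+1=7
CMP R3, 9  (cmp 7,9)
After step 13: R6 = 63.

63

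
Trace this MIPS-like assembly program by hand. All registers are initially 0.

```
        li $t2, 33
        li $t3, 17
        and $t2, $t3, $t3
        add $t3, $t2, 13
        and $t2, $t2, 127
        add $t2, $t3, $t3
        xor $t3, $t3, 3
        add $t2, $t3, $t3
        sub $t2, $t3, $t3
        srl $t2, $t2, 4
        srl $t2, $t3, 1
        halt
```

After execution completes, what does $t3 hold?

after li $t2, 33: $t2=33
after li $t3, 17: $t3=17
after and $t2, $t3, $t3: $t2=17&17=17
after add $t3, $t2, 13: $t3=17+13=30
after and $t2, $t2, 127: $t2=17&127=17
after add $t2, $t3, $t3: $t2=30+30=60
after xor $t3, $t3, 3: $t3=30^3=29
after add $t2, $t3, $t3: $t2=29+29=58
after sub $t2, $t3, $t3: $t2=29-29=0
after srl $t2, $t2, 4: $t2=0>>4=0
after srl $t2, $t3, 1: $t2=29>>1=14
halt.

29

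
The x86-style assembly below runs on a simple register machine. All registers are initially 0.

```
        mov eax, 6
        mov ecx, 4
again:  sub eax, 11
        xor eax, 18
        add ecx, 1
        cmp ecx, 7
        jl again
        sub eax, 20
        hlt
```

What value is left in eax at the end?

eax=6
ecx=4
eax=6-11=-5
eax=(-5)^18=-23
ecx=4+1=5
cmp ecx, 7  (cmp 5,7)
jl again: taken
eax=(-23)-11=-34
eax=(-34)^18=-52
ecx=5+1=6
cmp ecx, 7  (cmp 6,7)
jl again: taken
eax=(-52)-11=-63
eax=(-63)^18=-45
ecx=6+1=7
cmp ecx, 7  (cmp 7,7)
jl again: not taken
eax=(-45)-20=-65
halt.

-65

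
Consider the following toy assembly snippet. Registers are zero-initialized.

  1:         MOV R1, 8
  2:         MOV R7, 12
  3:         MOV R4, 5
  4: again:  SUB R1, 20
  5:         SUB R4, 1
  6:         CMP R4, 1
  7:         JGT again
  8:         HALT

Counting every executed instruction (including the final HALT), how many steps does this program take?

20

R1=8
R7=12
R4=5
R1=8-20=-12
R4=5-1=4
CMP R4, 1  (cmp 4,1)
JGT again: taken
R1=(-12)-20=-32
R4=4-1=3
CMP R4, 1  (cmp 3,1)
JGT again: taken
R1=(-32)-20=-52
R4=3-1=2
CMP R4, 1  (cmp 2,1)
JGT again: taken
R1=(-52)-20=-72
R4=2-1=1
CMP R4, 1  (cmp 1,1)
JGT again: not taken
halt.
Total executed instructions: 20.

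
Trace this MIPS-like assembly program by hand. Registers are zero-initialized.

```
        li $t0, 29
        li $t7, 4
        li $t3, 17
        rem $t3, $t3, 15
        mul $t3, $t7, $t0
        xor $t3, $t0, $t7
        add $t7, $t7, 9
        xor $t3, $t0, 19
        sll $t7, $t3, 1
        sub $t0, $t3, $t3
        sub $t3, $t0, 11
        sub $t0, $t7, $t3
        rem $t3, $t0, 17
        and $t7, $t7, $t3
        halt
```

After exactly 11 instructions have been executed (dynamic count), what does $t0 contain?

$t0=29
$t7=4
$t3=17
$t3=17%15=2
$t3=4*29=116
$t3=29^4=25
$t7=4+9=13
$t3=29^19=14
$t7=14<<1=28
$t0=14-14=0
$t3=0-11=-11
After step 11: $t0 = 0.

0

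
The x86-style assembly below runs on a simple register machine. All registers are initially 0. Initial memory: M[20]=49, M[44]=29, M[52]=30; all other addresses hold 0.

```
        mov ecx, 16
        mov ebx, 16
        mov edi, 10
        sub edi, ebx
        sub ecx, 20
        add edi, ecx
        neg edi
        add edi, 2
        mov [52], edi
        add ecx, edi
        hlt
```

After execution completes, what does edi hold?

12

mov ecx, 16 → ecx=16
mov ebx, 16 → ebx=16
mov edi, 10 → edi=10
sub edi, ebx → edi=10-16=-6
sub ecx, 20 → ecx=16-20=-4
add edi, ecx → edi=(-6)+(-4)=-10
neg edi → edi=-(-10)=10
add edi, 2 → edi=10+2=12
mov [52], edi → M[52]=12
add ecx, edi → ecx=(-4)+12=8
halt.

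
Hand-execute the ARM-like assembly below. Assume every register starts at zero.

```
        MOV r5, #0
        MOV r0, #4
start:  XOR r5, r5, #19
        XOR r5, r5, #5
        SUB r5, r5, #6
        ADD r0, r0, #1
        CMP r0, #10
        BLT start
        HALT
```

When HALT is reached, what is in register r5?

0

MOV r5, #0 → r5=0
MOV r0, #4 → r0=4
XOR r5, r5, #19 → r5=0^19=19
XOR r5, r5, #5 → r5=19^5=22
SUB r5, r5, #6 → r5=22-6=16
ADD r0, r0, #1 → r0=4+1=5
CMP r0, #10  (cmp 5,10)
BLT start: taken
XOR r5, r5, #19 → r5=16^19=3
XOR r5, r5, #5 → r5=3^5=6
SUB r5, r5, #6 → r5=6-6=0
ADD r0, r0, #1 → r0=5+1=6
CMP r0, #10  (cmp 6,10)
BLT start: taken
XOR r5, r5, #19 → r5=0^19=19
XOR r5, r5, #5 → r5=19^5=22
SUB r5, r5, #6 → r5=22-6=16
ADD r0, r0, #1 → r0=6+1=7
CMP r0, #10  (cmp 7,10)
BLT start: taken
XOR r5, r5, #19 → r5=16^19=3
XOR r5, r5, #5 → r5=3^5=6
SUB r5, r5, #6 → r5=6-6=0
ADD r0, r0, #1 → r0=7+1=8
CMP r0, #10  (cmp 8,10)
BLT start: taken
XOR r5, r5, #19 → r5=0^19=19
XOR r5, r5, #5 → r5=19^5=22
SUB r5, r5, #6 → r5=22-6=16
ADD r0, r0, #1 → r0=8+1=9
CMP r0, #10  (cmp 9,10)
BLT start: taken
XOR r5, r5, #19 → r5=16^19=3
XOR r5, r5, #5 → r5=3^5=6
SUB r5, r5, #6 → r5=6-6=0
ADD r0, r0, #1 → r0=9+1=10
CMP r0, #10  (cmp 10,10)
BLT start: not taken
halt.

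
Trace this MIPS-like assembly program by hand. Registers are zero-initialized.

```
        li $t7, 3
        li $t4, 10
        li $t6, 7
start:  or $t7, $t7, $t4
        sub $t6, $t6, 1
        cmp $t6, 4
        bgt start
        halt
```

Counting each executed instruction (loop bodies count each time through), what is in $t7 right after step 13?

11

$t7=3
$t4=10
$t6=7
$t7=3|10=11
$t6=7-1=6
cmp $t6, 4  (cmp 6,4)
bgt start: taken
$t7=11|10=11
$t6=6-1=5
cmp $t6, 4  (cmp 5,4)
bgt start: taken
$t7=11|10=11
$t6=5-1=4
After step 13: $t7 = 11.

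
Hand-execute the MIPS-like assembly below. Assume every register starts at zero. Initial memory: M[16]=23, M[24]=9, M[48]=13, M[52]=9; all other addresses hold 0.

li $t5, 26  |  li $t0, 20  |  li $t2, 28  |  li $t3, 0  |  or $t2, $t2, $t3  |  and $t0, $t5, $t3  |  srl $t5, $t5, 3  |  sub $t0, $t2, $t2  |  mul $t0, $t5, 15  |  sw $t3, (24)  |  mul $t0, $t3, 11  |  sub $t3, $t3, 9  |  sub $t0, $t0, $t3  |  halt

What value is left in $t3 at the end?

-9

$t5=26
$t0=20
$t2=28
$t3=0
$t2=28|0=28
$t0=26&0=0
$t5=26>>3=3
$t0=28-28=0
$t0=3*15=45
sw $t3, (24) → M[24]=0
$t0=0*11=0
$t3=0-9=-9
$t0=0-(-9)=9
halt.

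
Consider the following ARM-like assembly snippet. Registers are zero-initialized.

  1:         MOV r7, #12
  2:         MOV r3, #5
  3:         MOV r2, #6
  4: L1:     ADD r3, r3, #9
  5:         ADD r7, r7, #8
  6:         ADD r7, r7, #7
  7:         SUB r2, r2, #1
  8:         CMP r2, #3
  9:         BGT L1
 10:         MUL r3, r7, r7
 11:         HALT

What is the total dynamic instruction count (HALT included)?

MOV r7, #12 → r7=12
MOV r3, #5 → r3=5
MOV r2, #6 → r2=6
ADD r3, r3, #9 → r3=5+9=14
ADD r7, r7, #8 → r7=12+8=20
ADD r7, r7, #7 → r7=20+7=27
SUB r2, r2, #1 → r2=6-1=5
CMP r2, #3  (cmp 5,3)
BGT L1: taken
ADD r3, r3, #9 → r3=14+9=23
ADD r7, r7, #8 → r7=27+8=35
ADD r7, r7, #7 → r7=35+7=42
SUB r2, r2, #1 → r2=5-1=4
CMP r2, #3  (cmp 4,3)
BGT L1: taken
ADD r3, r3, #9 → r3=23+9=32
ADD r7, r7, #8 → r7=42+8=50
ADD r7, r7, #7 → r7=50+7=57
SUB r2, r2, #1 → r2=4-1=3
CMP r2, #3  (cmp 3,3)
BGT L1: not taken
MUL r3, r7, r7 → r3=57*57=3249
halt.
Total executed instructions: 23.

23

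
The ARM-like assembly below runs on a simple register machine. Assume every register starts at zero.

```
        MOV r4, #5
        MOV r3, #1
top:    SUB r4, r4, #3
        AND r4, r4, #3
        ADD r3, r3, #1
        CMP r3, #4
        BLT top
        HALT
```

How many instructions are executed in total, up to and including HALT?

18

after MOV r4, #5: r4=5
after MOV r3, #1: r3=1
after SUB r4, r4, #3: r4=5-3=2
after AND r4, r4, #3: r4=2&3=2
after ADD r3, r3, #1: r3=1+1=2
CMP r3, #4  (cmp 2,4)
BLT top: taken
after SUB r4, r4, #3: r4=2-3=-1
after AND r4, r4, #3: r4=(-1)&3=3
after ADD r3, r3, #1: r3=2+1=3
CMP r3, #4  (cmp 3,4)
BLT top: taken
after SUB r4, r4, #3: r4=3-3=0
after AND r4, r4, #3: r4=0&3=0
after ADD r3, r3, #1: r3=3+1=4
CMP r3, #4  (cmp 4,4)
BLT top: not taken
halt.
Total executed instructions: 18.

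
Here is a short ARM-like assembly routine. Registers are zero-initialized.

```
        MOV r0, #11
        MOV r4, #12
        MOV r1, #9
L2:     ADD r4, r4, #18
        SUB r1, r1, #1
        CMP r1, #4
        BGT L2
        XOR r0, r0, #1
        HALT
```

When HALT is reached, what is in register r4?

102

MOV r0, #11 → r0=11
MOV r4, #12 → r4=12
MOV r1, #9 → r1=9
ADD r4, r4, #18 → r4=12+18=30
SUB r1, r1, #1 → r1=9-1=8
CMP r1, #4  (cmp 8,4)
BGT L2: taken
ADD r4, r4, #18 → r4=30+18=48
SUB r1, r1, #1 → r1=8-1=7
CMP r1, #4  (cmp 7,4)
BGT L2: taken
ADD r4, r4, #18 → r4=48+18=66
SUB r1, r1, #1 → r1=7-1=6
CMP r1, #4  (cmp 6,4)
BGT L2: taken
ADD r4, r4, #18 → r4=66+18=84
SUB r1, r1, #1 → r1=6-1=5
CMP r1, #4  (cmp 5,4)
BGT L2: taken
ADD r4, r4, #18 → r4=84+18=102
SUB r1, r1, #1 → r1=5-1=4
CMP r1, #4  (cmp 4,4)
BGT L2: not taken
XOR r0, r0, #1 → r0=11^1=10
halt.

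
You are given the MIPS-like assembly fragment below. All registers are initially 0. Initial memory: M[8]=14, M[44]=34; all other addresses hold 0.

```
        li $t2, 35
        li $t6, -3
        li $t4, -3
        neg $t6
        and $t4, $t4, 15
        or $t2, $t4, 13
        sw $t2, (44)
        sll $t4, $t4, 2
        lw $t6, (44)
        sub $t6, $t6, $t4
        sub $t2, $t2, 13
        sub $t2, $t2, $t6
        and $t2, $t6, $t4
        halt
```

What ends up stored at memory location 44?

13

after li $t2, 35: $t2=35
after li $t6, -3: $t6=-3
after li $t4, -3: $t4=-3
after neg $t6: $t6=-(-3)=3
after and $t4, $t4, 15: $t4=(-3)&15=13
after or $t2, $t4, 13: $t2=13|13=13
sw $t2, (44) → M[44]=13
after sll $t4, $t4, 2: $t4=13<<2=52
after lw $t6, (44): $t6=M[44]=13
after sub $t6, $t6, $t4: $t6=13-52=-39
after sub $t2, $t2, 13: $t2=13-13=0
after sub $t2, $t2, $t6: $t2=0-(-39)=39
after and $t2, $t6, $t4: $t2=(-39)&52=16
halt.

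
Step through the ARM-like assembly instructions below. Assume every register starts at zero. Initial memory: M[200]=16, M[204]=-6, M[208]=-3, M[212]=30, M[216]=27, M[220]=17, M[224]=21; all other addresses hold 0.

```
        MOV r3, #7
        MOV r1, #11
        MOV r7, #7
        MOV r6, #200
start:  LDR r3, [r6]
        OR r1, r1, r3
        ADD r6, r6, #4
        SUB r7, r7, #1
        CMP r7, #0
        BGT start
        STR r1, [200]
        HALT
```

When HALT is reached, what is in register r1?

after MOV r3, #7: r3=7
after MOV r1, #11: r1=11
after MOV r7, #7: r7=7
after MOV r6, #200: r6=200
after LDR r3, [r6]: r3=M[200]=16
after OR r1, r1, r3: r1=11|16=27
after ADD r6, r6, #4: r6=200+4=204
after SUB r7, r7, #1: r7=7-1=6
CMP r7, #0  (cmp 6,0)
BGT start: taken
after LDR r3, [r6]: r3=M[204]=-6
after OR r1, r1, r3: r1=27|(-6)=-5
after ADD r6, r6, #4: r6=204+4=208
after SUB r7, r7, #1: r7=6-1=5
CMP r7, #0  (cmp 5,0)
BGT start: taken
after LDR r3, [r6]: r3=M[208]=-3
after OR r1, r1, r3: r1=(-5)|(-3)=-1
after ADD r6, r6, #4: r6=208+4=212
after SUB r7, r7, #1: r7=5-1=4
CMP r7, #0  (cmp 4,0)
BGT start: taken
after LDR r3, [r6]: r3=M[212]=30
after OR r1, r1, r3: r1=(-1)|30=-1
after ADD r6, r6, #4: r6=212+4=216
after SUB r7, r7, #1: r7=4-1=3
CMP r7, #0  (cmp 3,0)
BGT start: taken
after LDR r3, [r6]: r3=M[216]=27
after OR r1, r1, r3: r1=(-1)|27=-1
after ADD r6, r6, #4: r6=216+4=220
after SUB r7, r7, #1: r7=3-1=2
CMP r7, #0  (cmp 2,0)
BGT start: taken
after LDR r3, [r6]: r3=M[220]=17
after OR r1, r1, r3: r1=(-1)|17=-1
after ADD r6, r6, #4: r6=220+4=224
after SUB r7, r7, #1: r7=2-1=1
CMP r7, #0  (cmp 1,0)
BGT start: taken
after LDR r3, [r6]: r3=M[224]=21
after OR r1, r1, r3: r1=(-1)|21=-1
after ADD r6, r6, #4: r6=224+4=228
after SUB r7, r7, #1: r7=1-1=0
CMP r7, #0  (cmp 0,0)
BGT start: not taken
STR r1, [200] → M[200]=-1
halt.

-1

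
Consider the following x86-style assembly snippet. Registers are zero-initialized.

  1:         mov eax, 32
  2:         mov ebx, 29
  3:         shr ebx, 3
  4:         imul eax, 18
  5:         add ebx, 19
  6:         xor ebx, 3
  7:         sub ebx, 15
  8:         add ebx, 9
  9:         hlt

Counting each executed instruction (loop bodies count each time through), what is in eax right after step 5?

576

after mov eax, 32: eax=32
after mov ebx, 29: ebx=29
after shr ebx, 3: ebx=29>>3=3
after imul eax, 18: eax=32*18=576
after add ebx, 19: ebx=3+19=22
After step 5: eax = 576.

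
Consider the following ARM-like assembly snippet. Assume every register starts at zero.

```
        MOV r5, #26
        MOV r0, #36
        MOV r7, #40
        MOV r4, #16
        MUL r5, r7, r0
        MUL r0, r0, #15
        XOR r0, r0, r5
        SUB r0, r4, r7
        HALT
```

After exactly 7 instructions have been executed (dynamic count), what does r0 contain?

1980

after MOV r5, #26: r5=26
after MOV r0, #36: r0=36
after MOV r7, #40: r7=40
after MOV r4, #16: r4=16
after MUL r5, r7, r0: r5=40*36=1440
after MUL r0, r0, #15: r0=36*15=540
after XOR r0, r0, r5: r0=540^1440=1980
After step 7: r0 = 1980.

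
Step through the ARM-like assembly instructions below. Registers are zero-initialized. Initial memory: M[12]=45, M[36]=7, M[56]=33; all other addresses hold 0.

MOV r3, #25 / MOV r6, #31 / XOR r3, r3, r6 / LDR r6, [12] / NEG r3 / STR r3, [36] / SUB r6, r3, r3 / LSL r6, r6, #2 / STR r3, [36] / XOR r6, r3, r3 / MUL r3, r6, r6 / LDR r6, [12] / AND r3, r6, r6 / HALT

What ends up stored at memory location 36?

-6

after MOV r3, #25: r3=25
after MOV r6, #31: r6=31
after XOR r3, r3, r6: r3=25^31=6
after LDR r6, [12]: r6=M[12]=45
after NEG r3: r3=-(6)=-6
STR r3, [36] → M[36]=-6
after SUB r6, r3, r3: r6=(-6)-(-6)=0
after LSL r6, r6, #2: r6=0<<2=0
STR r3, [36] → M[36]=-6
after XOR r6, r3, r3: r6=(-6)^(-6)=0
after MUL r3, r6, r6: r3=0*0=0
after LDR r6, [12]: r6=M[12]=45
after AND r3, r6, r6: r3=45&45=45
halt.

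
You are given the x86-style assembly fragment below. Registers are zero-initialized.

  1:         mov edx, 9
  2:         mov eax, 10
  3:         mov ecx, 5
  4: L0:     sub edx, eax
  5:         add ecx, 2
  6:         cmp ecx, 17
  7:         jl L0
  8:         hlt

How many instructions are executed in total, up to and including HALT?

28

edx=9
eax=10
ecx=5
edx=9-10=-1
ecx=5+2=7
cmp ecx, 17  (cmp 7,17)
jl L0: taken
edx=(-1)-10=-11
ecx=7+2=9
cmp ecx, 17  (cmp 9,17)
jl L0: taken
edx=(-11)-10=-21
ecx=9+2=11
cmp ecx, 17  (cmp 11,17)
jl L0: taken
edx=(-21)-10=-31
ecx=11+2=13
cmp ecx, 17  (cmp 13,17)
jl L0: taken
edx=(-31)-10=-41
ecx=13+2=15
cmp ecx, 17  (cmp 15,17)
jl L0: taken
edx=(-41)-10=-51
ecx=15+2=17
cmp ecx, 17  (cmp 17,17)
jl L0: not taken
halt.
Total executed instructions: 28.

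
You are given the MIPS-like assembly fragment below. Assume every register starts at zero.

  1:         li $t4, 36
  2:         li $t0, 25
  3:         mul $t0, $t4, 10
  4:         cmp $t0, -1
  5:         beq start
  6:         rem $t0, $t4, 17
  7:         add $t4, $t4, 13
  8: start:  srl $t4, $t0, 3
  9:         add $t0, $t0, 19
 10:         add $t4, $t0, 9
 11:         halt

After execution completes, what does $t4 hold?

after li $t4, 36: $t4=36
after li $t0, 25: $t0=25
after mul $t0, $t4, 10: $t0=36*10=360
cmp $t0, -1  (cmp 360,-1)
beq start: not taken
after rem $t0, $t4, 17: $t0=36%17=2
after add $t4, $t4, 13: $t4=36+13=49
after srl $t4, $t0, 3: $t4=2>>3=0
after add $t0, $t0, 19: $t0=2+19=21
after add $t4, $t0, 9: $t4=21+9=30
halt.

30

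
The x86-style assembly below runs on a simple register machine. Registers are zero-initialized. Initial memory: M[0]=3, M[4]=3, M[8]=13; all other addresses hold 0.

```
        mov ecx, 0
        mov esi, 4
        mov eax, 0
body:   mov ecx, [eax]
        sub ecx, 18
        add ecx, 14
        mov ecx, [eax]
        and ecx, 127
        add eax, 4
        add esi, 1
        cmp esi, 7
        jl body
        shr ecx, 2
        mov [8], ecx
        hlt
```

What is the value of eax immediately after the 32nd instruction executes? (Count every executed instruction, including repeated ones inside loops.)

ecx=0
esi=4
eax=0
ecx=M[0]=3
ecx=3-18=-15
ecx=(-15)+14=-1
ecx=M[0]=3
ecx=3&127=3
eax=0+4=4
esi=4+1=5
cmp esi, 7  (cmp 5,7)
jl body: taken
ecx=M[4]=3
ecx=3-18=-15
ecx=(-15)+14=-1
ecx=M[4]=3
ecx=3&127=3
eax=4+4=8
esi=5+1=6
cmp esi, 7  (cmp 6,7)
jl body: taken
ecx=M[8]=13
ecx=13-18=-5
ecx=(-5)+14=9
ecx=M[8]=13
ecx=13&127=13
eax=8+4=12
esi=6+1=7
cmp esi, 7  (cmp 7,7)
jl body: not taken
ecx=13>>2=3
mov [8], ecx → M[8]=3
After step 32: eax = 12.

12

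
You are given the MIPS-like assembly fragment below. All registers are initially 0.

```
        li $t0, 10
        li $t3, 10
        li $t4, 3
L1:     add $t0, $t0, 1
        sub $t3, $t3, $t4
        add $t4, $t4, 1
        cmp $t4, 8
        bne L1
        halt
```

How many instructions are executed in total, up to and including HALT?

29

li $t0, 10 → $t0=10
li $t3, 10 → $t3=10
li $t4, 3 → $t4=3
add $t0, $t0, 1 → $t0=10+1=11
sub $t3, $t3, $t4 → $t3=10-3=7
add $t4, $t4, 1 → $t4=3+1=4
cmp $t4, 8  (cmp 4,8)
bne L1: taken
add $t0, $t0, 1 → $t0=11+1=12
sub $t3, $t3, $t4 → $t3=7-4=3
add $t4, $t4, 1 → $t4=4+1=5
cmp $t4, 8  (cmp 5,8)
bne L1: taken
add $t0, $t0, 1 → $t0=12+1=13
sub $t3, $t3, $t4 → $t3=3-5=-2
add $t4, $t4, 1 → $t4=5+1=6
cmp $t4, 8  (cmp 6,8)
bne L1: taken
add $t0, $t0, 1 → $t0=13+1=14
sub $t3, $t3, $t4 → $t3=(-2)-6=-8
add $t4, $t4, 1 → $t4=6+1=7
cmp $t4, 8  (cmp 7,8)
bne L1: taken
add $t0, $t0, 1 → $t0=14+1=15
sub $t3, $t3, $t4 → $t3=(-8)-7=-15
add $t4, $t4, 1 → $t4=7+1=8
cmp $t4, 8  (cmp 8,8)
bne L1: not taken
halt.
Total executed instructions: 29.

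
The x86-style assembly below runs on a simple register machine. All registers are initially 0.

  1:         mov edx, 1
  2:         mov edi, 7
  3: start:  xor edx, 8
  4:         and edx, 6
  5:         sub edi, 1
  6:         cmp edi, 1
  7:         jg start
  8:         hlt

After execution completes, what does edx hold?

0

after mov edx, 1: edx=1
after mov edi, 7: edi=7
after xor edx, 8: edx=1^8=9
after and edx, 6: edx=9&6=0
after sub edi, 1: edi=7-1=6
cmp edi, 1  (cmp 6,1)
jg start: taken
after xor edx, 8: edx=0^8=8
after and edx, 6: edx=8&6=0
after sub edi, 1: edi=6-1=5
cmp edi, 1  (cmp 5,1)
jg start: taken
after xor edx, 8: edx=0^8=8
after and edx, 6: edx=8&6=0
after sub edi, 1: edi=5-1=4
cmp edi, 1  (cmp 4,1)
jg start: taken
after xor edx, 8: edx=0^8=8
after and edx, 6: edx=8&6=0
after sub edi, 1: edi=4-1=3
cmp edi, 1  (cmp 3,1)
jg start: taken
after xor edx, 8: edx=0^8=8
after and edx, 6: edx=8&6=0
after sub edi, 1: edi=3-1=2
cmp edi, 1  (cmp 2,1)
jg start: taken
after xor edx, 8: edx=0^8=8
after and edx, 6: edx=8&6=0
after sub edi, 1: edi=2-1=1
cmp edi, 1  (cmp 1,1)
jg start: not taken
halt.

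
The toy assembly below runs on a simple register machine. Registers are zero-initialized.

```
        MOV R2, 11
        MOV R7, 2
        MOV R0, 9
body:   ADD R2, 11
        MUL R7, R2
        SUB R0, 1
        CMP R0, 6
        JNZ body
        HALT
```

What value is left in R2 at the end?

R2=11
R7=2
R0=9
R2=11+11=22
R7=2*22=44
R0=9-1=8
CMP R0, 6  (cmp 8,6)
JNZ body: taken
R2=22+11=33
R7=44*33=1452
R0=8-1=7
CMP R0, 6  (cmp 7,6)
JNZ body: taken
R2=33+11=44
R7=1452*44=63888
R0=7-1=6
CMP R0, 6  (cmp 6,6)
JNZ body: not taken
halt.

44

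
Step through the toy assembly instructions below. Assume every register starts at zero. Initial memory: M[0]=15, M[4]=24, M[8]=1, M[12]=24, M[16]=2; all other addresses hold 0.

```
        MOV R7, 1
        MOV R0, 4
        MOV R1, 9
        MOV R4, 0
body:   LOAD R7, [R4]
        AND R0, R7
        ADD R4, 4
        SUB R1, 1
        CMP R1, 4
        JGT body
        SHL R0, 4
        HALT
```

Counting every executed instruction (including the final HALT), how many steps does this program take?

36

after MOV R7, 1: R7=1
after MOV R0, 4: R0=4
after MOV R1, 9: R1=9
after MOV R4, 0: R4=0
after LOAD R7, [R4]: R7=M[0]=15
after AND R0, R7: R0=4&15=4
after ADD R4, 4: R4=0+4=4
after SUB R1, 1: R1=9-1=8
CMP R1, 4  (cmp 8,4)
JGT body: taken
after LOAD R7, [R4]: R7=M[4]=24
after AND R0, R7: R0=4&24=0
after ADD R4, 4: R4=4+4=8
after SUB R1, 1: R1=8-1=7
CMP R1, 4  (cmp 7,4)
JGT body: taken
after LOAD R7, [R4]: R7=M[8]=1
after AND R0, R7: R0=0&1=0
after ADD R4, 4: R4=8+4=12
after SUB R1, 1: R1=7-1=6
CMP R1, 4  (cmp 6,4)
JGT body: taken
after LOAD R7, [R4]: R7=M[12]=24
after AND R0, R7: R0=0&24=0
after ADD R4, 4: R4=12+4=16
after SUB R1, 1: R1=6-1=5
CMP R1, 4  (cmp 5,4)
JGT body: taken
after LOAD R7, [R4]: R7=M[16]=2
after AND R0, R7: R0=0&2=0
after ADD R4, 4: R4=16+4=20
after SUB R1, 1: R1=5-1=4
CMP R1, 4  (cmp 4,4)
JGT body: not taken
after SHL R0, 4: R0=0<<4=0
halt.
Total executed instructions: 36.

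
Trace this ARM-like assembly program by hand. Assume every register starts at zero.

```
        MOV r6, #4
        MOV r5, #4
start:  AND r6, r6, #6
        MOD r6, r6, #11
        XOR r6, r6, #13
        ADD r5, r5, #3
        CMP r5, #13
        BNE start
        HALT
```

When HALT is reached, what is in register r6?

after MOV r6, #4: r6=4
after MOV r5, #4: r5=4
after AND r6, r6, #6: r6=4&6=4
after MOD r6, r6, #11: r6=4%11=4
after XOR r6, r6, #13: r6=4^13=9
after ADD r5, r5, #3: r5=4+3=7
CMP r5, #13  (cmp 7,13)
BNE start: taken
after AND r6, r6, #6: r6=9&6=0
after MOD r6, r6, #11: r6=0%11=0
after XOR r6, r6, #13: r6=0^13=13
after ADD r5, r5, #3: r5=7+3=10
CMP r5, #13  (cmp 10,13)
BNE start: taken
after AND r6, r6, #6: r6=13&6=4
after MOD r6, r6, #11: r6=4%11=4
after XOR r6, r6, #13: r6=4^13=9
after ADD r5, r5, #3: r5=10+3=13
CMP r5, #13  (cmp 13,13)
BNE start: not taken
halt.

9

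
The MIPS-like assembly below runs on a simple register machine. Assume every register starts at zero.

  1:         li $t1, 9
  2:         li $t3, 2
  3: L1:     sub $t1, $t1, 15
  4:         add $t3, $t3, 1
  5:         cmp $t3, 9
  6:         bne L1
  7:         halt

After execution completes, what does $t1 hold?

$t1=9
$t3=2
$t1=9-15=-6
$t3=2+1=3
cmp $t3, 9  (cmp 3,9)
bne L1: taken
$t1=(-6)-15=-21
$t3=3+1=4
cmp $t3, 9  (cmp 4,9)
bne L1: taken
$t1=(-21)-15=-36
$t3=4+1=5
cmp $t3, 9  (cmp 5,9)
bne L1: taken
$t1=(-36)-15=-51
$t3=5+1=6
cmp $t3, 9  (cmp 6,9)
bne L1: taken
$t1=(-51)-15=-66
$t3=6+1=7
cmp $t3, 9  (cmp 7,9)
bne L1: taken
$t1=(-66)-15=-81
$t3=7+1=8
cmp $t3, 9  (cmp 8,9)
bne L1: taken
$t1=(-81)-15=-96
$t3=8+1=9
cmp $t3, 9  (cmp 9,9)
bne L1: not taken
halt.

-96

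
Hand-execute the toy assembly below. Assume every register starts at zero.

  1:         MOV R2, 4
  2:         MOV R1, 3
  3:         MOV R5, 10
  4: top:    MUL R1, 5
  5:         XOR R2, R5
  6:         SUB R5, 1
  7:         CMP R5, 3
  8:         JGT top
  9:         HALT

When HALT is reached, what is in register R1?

MOV R2, 4 → R2=4
MOV R1, 3 → R1=3
MOV R5, 10 → R5=10
MUL R1, 5 → R1=3*5=15
XOR R2, R5 → R2=4^10=14
SUB R5, 1 → R5=10-1=9
CMP R5, 3  (cmp 9,3)
JGT top: taken
MUL R1, 5 → R1=15*5=75
XOR R2, R5 → R2=14^9=7
SUB R5, 1 → R5=9-1=8
CMP R5, 3  (cmp 8,3)
JGT top: taken
MUL R1, 5 → R1=75*5=375
XOR R2, R5 → R2=7^8=15
SUB R5, 1 → R5=8-1=7
CMP R5, 3  (cmp 7,3)
JGT top: taken
MUL R1, 5 → R1=375*5=1875
XOR R2, R5 → R2=15^7=8
SUB R5, 1 → R5=7-1=6
CMP R5, 3  (cmp 6,3)
JGT top: taken
MUL R1, 5 → R1=1875*5=9375
XOR R2, R5 → R2=8^6=14
SUB R5, 1 → R5=6-1=5
CMP R5, 3  (cmp 5,3)
JGT top: taken
MUL R1, 5 → R1=9375*5=46875
XOR R2, R5 → R2=14^5=11
SUB R5, 1 → R5=5-1=4
CMP R5, 3  (cmp 4,3)
JGT top: taken
MUL R1, 5 → R1=46875*5=234375
XOR R2, R5 → R2=11^4=15
SUB R5, 1 → R5=4-1=3
CMP R5, 3  (cmp 3,3)
JGT top: not taken
halt.

234375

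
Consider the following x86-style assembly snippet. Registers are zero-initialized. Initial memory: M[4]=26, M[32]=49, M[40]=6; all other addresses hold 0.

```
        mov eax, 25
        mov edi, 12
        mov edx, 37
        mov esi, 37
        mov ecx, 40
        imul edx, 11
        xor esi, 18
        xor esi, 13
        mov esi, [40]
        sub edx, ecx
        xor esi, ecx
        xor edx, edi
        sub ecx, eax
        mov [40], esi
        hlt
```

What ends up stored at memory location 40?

mov eax, 25 → eax=25
mov edi, 12 → edi=12
mov edx, 37 → edx=37
mov esi, 37 → esi=37
mov ecx, 40 → ecx=40
imul edx, 11 → edx=37*11=407
xor esi, 18 → esi=37^18=55
xor esi, 13 → esi=55^13=58
mov esi, [40] → esi=M[40]=6
sub edx, ecx → edx=407-40=367
xor esi, ecx → esi=6^40=46
xor edx, edi → edx=367^12=355
sub ecx, eax → ecx=40-25=15
mov [40], esi → M[40]=46
halt.

46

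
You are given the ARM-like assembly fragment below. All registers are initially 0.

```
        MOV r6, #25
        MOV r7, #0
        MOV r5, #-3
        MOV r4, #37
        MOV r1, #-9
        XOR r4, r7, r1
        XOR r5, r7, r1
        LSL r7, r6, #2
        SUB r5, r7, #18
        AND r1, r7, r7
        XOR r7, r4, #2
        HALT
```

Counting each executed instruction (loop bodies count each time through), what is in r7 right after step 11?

-11

after MOV r6, #25: r6=25
after MOV r7, #0: r7=0
after MOV r5, #-3: r5=-3
after MOV r4, #37: r4=37
after MOV r1, #-9: r1=-9
after XOR r4, r7, r1: r4=0^(-9)=-9
after XOR r5, r7, r1: r5=0^(-9)=-9
after LSL r7, r6, #2: r7=25<<2=100
after SUB r5, r7, #18: r5=100-18=82
after AND r1, r7, r7: r1=100&100=100
after XOR r7, r4, #2: r7=(-9)^2=-11
After step 11: r7 = -11.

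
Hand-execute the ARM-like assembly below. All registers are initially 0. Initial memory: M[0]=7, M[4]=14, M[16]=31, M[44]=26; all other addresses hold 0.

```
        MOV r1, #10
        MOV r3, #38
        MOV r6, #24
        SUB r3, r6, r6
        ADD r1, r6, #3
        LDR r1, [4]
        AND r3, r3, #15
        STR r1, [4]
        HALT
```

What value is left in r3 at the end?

0

after MOV r1, #10: r1=10
after MOV r3, #38: r3=38
after MOV r6, #24: r6=24
after SUB r3, r6, r6: r3=24-24=0
after ADD r1, r6, #3: r1=24+3=27
after LDR r1, [4]: r1=M[4]=14
after AND r3, r3, #15: r3=0&15=0
STR r1, [4] → M[4]=14
halt.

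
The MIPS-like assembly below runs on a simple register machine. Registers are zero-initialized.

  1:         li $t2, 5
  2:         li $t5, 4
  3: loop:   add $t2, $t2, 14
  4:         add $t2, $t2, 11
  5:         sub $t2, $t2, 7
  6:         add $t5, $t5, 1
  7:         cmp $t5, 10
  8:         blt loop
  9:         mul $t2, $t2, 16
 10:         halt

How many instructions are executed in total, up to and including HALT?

40

li $t2, 5 → $t2=5
li $t5, 4 → $t5=4
add $t2, $t2, 14 → $t2=5+14=19
add $t2, $t2, 11 → $t2=19+11=30
sub $t2, $t2, 7 → $t2=30-7=23
add $t5, $t5, 1 → $t5=4+1=5
cmp $t5, 10  (cmp 5,10)
blt loop: taken
add $t2, $t2, 14 → $t2=23+14=37
add $t2, $t2, 11 → $t2=37+11=48
sub $t2, $t2, 7 → $t2=48-7=41
add $t5, $t5, 1 → $t5=5+1=6
cmp $t5, 10  (cmp 6,10)
blt loop: taken
add $t2, $t2, 14 → $t2=41+14=55
add $t2, $t2, 11 → $t2=55+11=66
sub $t2, $t2, 7 → $t2=66-7=59
add $t5, $t5, 1 → $t5=6+1=7
cmp $t5, 10  (cmp 7,10)
blt loop: taken
add $t2, $t2, 14 → $t2=59+14=73
add $t2, $t2, 11 → $t2=73+11=84
sub $t2, $t2, 7 → $t2=84-7=77
add $t5, $t5, 1 → $t5=7+1=8
cmp $t5, 10  (cmp 8,10)
blt loop: taken
add $t2, $t2, 14 → $t2=77+14=91
add $t2, $t2, 11 → $t2=91+11=102
sub $t2, $t2, 7 → $t2=102-7=95
add $t5, $t5, 1 → $t5=8+1=9
cmp $t5, 10  (cmp 9,10)
blt loop: taken
add $t2, $t2, 14 → $t2=95+14=109
add $t2, $t2, 11 → $t2=109+11=120
sub $t2, $t2, 7 → $t2=120-7=113
add $t5, $t5, 1 → $t5=9+1=10
cmp $t5, 10  (cmp 10,10)
blt loop: not taken
mul $t2, $t2, 16 → $t2=113*16=1808
halt.
Total executed instructions: 40.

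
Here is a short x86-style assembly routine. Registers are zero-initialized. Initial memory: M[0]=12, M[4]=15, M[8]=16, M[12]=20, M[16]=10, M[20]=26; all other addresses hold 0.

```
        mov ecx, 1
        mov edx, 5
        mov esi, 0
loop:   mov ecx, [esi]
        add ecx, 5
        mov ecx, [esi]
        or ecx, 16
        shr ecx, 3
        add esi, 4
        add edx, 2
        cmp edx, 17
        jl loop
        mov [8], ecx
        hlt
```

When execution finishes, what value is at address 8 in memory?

3

ecx=1
edx=5
esi=0
ecx=M[0]=12
ecx=12+5=17
ecx=M[0]=12
ecx=12|16=28
ecx=28>>3=3
esi=0+4=4
edx=5+2=7
cmp edx, 17  (cmp 7,17)
jl loop: taken
ecx=M[4]=15
ecx=15+5=20
ecx=M[4]=15
ecx=15|16=31
ecx=31>>3=3
esi=4+4=8
edx=7+2=9
cmp edx, 17  (cmp 9,17)
jl loop: taken
ecx=M[8]=16
ecx=16+5=21
ecx=M[8]=16
ecx=16|16=16
ecx=16>>3=2
esi=8+4=12
edx=9+2=11
cmp edx, 17  (cmp 11,17)
jl loop: taken
ecx=M[12]=20
ecx=20+5=25
ecx=M[12]=20
ecx=20|16=20
ecx=20>>3=2
esi=12+4=16
edx=11+2=13
cmp edx, 17  (cmp 13,17)
jl loop: taken
ecx=M[16]=10
ecx=10+5=15
ecx=M[16]=10
ecx=10|16=26
ecx=26>>3=3
esi=16+4=20
edx=13+2=15
cmp edx, 17  (cmp 15,17)
jl loop: taken
ecx=M[20]=26
ecx=26+5=31
ecx=M[20]=26
ecx=26|16=26
ecx=26>>3=3
esi=20+4=24
edx=15+2=17
cmp edx, 17  (cmp 17,17)
jl loop: not taken
mov [8], ecx → M[8]=3
halt.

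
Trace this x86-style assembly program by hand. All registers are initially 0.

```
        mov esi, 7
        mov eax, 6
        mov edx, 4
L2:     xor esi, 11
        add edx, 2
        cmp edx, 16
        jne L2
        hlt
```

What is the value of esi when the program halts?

mov esi, 7 → esi=7
mov eax, 6 → eax=6
mov edx, 4 → edx=4
xor esi, 11 → esi=7^11=12
add edx, 2 → edx=4+2=6
cmp edx, 16  (cmp 6,16)
jne L2: taken
xor esi, 11 → esi=12^11=7
add edx, 2 → edx=6+2=8
cmp edx, 16  (cmp 8,16)
jne L2: taken
xor esi, 11 → esi=7^11=12
add edx, 2 → edx=8+2=10
cmp edx, 16  (cmp 10,16)
jne L2: taken
xor esi, 11 → esi=12^11=7
add edx, 2 → edx=10+2=12
cmp edx, 16  (cmp 12,16)
jne L2: taken
xor esi, 11 → esi=7^11=12
add edx, 2 → edx=12+2=14
cmp edx, 16  (cmp 14,16)
jne L2: taken
xor esi, 11 → esi=12^11=7
add edx, 2 → edx=14+2=16
cmp edx, 16  (cmp 16,16)
jne L2: not taken
halt.

7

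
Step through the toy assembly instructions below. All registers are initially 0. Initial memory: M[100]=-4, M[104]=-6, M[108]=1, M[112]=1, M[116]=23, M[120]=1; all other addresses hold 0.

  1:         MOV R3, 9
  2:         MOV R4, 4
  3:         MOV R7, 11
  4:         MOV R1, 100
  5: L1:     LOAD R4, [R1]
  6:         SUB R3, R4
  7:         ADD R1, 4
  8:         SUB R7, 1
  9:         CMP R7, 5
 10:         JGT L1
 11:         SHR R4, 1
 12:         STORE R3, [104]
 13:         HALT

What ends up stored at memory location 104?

-7

R3=9
R4=4
R7=11
R1=100
R4=M[100]=-4
R3=9-(-4)=13
R1=100+4=104
R7=11-1=10
CMP R7, 5  (cmp 10,5)
JGT L1: taken
R4=M[104]=-6
R3=13-(-6)=19
R1=104+4=108
R7=10-1=9
CMP R7, 5  (cmp 9,5)
JGT L1: taken
R4=M[108]=1
R3=19-1=18
R1=108+4=112
R7=9-1=8
CMP R7, 5  (cmp 8,5)
JGT L1: taken
R4=M[112]=1
R3=18-1=17
R1=112+4=116
R7=8-1=7
CMP R7, 5  (cmp 7,5)
JGT L1: taken
R4=M[116]=23
R3=17-23=-6
R1=116+4=120
R7=7-1=6
CMP R7, 5  (cmp 6,5)
JGT L1: taken
R4=M[120]=1
R3=(-6)-1=-7
R1=120+4=124
R7=6-1=5
CMP R7, 5  (cmp 5,5)
JGT L1: not taken
R4=1>>1=0
STORE R3, [104] → M[104]=-7
halt.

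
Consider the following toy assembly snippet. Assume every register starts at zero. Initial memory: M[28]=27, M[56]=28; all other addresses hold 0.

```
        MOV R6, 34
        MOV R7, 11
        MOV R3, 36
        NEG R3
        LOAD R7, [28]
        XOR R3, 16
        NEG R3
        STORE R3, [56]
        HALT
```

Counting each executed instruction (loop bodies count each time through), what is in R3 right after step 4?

-36

after MOV R6, 34: R6=34
after MOV R7, 11: R7=11
after MOV R3, 36: R3=36
after NEG R3: R3=-(36)=-36
After step 4: R3 = -36.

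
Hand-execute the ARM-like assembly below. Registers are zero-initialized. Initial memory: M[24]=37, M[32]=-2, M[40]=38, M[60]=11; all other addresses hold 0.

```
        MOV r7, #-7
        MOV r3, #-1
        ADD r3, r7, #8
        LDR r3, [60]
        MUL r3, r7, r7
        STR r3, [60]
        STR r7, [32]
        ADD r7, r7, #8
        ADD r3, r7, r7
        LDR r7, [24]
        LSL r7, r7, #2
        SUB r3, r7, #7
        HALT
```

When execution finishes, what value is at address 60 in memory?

MOV r7, #-7 → r7=-7
MOV r3, #-1 → r3=-1
ADD r3, r7, #8 → r3=(-7)+8=1
LDR r3, [60] → r3=M[60]=11
MUL r3, r7, r7 → r3=(-7)*(-7)=49
STR r3, [60] → M[60]=49
STR r7, [32] → M[32]=-7
ADD r7, r7, #8 → r7=(-7)+8=1
ADD r3, r7, r7 → r3=1+1=2
LDR r7, [24] → r7=M[24]=37
LSL r7, r7, #2 → r7=37<<2=148
SUB r3, r7, #7 → r3=148-7=141
halt.

49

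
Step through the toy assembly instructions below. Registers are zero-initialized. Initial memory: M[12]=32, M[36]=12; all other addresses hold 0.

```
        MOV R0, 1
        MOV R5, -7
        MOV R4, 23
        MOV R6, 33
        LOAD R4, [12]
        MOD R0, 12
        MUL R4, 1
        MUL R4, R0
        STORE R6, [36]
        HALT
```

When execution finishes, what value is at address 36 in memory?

MOV R0, 1 → R0=1
MOV R5, -7 → R5=-7
MOV R4, 23 → R4=23
MOV R6, 33 → R6=33
LOAD R4, [12] → R4=M[12]=32
MOD R0, 12 → R0=1%12=1
MUL R4, 1 → R4=32*1=32
MUL R4, R0 → R4=32*1=32
STORE R6, [36] → M[36]=33
halt.

33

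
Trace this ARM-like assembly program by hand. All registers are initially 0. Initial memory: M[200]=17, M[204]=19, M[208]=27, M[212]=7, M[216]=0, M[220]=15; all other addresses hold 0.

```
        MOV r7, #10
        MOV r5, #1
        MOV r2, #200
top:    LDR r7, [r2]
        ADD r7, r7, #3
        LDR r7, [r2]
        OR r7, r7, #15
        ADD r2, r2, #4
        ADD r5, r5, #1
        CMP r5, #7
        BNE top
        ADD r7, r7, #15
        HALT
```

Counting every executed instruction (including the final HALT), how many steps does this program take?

53

MOV r7, #10 → r7=10
MOV r5, #1 → r5=1
MOV r2, #200 → r2=200
LDR r7, [r2] → r7=M[200]=17
ADD r7, r7, #3 → r7=17+3=20
LDR r7, [r2] → r7=M[200]=17
OR r7, r7, #15 → r7=17|15=31
ADD r2, r2, #4 → r2=200+4=204
ADD r5, r5, #1 → r5=1+1=2
CMP r5, #7  (cmp 2,7)
BNE top: taken
LDR r7, [r2] → r7=M[204]=19
ADD r7, r7, #3 → r7=19+3=22
LDR r7, [r2] → r7=M[204]=19
OR r7, r7, #15 → r7=19|15=31
ADD r2, r2, #4 → r2=204+4=208
ADD r5, r5, #1 → r5=2+1=3
CMP r5, #7  (cmp 3,7)
BNE top: taken
LDR r7, [r2] → r7=M[208]=27
ADD r7, r7, #3 → r7=27+3=30
LDR r7, [r2] → r7=M[208]=27
OR r7, r7, #15 → r7=27|15=31
ADD r2, r2, #4 → r2=208+4=212
ADD r5, r5, #1 → r5=3+1=4
CMP r5, #7  (cmp 4,7)
BNE top: taken
LDR r7, [r2] → r7=M[212]=7
ADD r7, r7, #3 → r7=7+3=10
LDR r7, [r2] → r7=M[212]=7
OR r7, r7, #15 → r7=7|15=15
ADD r2, r2, #4 → r2=212+4=216
ADD r5, r5, #1 → r5=4+1=5
CMP r5, #7  (cmp 5,7)
BNE top: taken
LDR r7, [r2] → r7=M[216]=0
ADD r7, r7, #3 → r7=0+3=3
LDR r7, [r2] → r7=M[216]=0
OR r7, r7, #15 → r7=0|15=15
ADD r2, r2, #4 → r2=216+4=220
ADD r5, r5, #1 → r5=5+1=6
CMP r5, #7  (cmp 6,7)
BNE top: taken
LDR r7, [r2] → r7=M[220]=15
ADD r7, r7, #3 → r7=15+3=18
LDR r7, [r2] → r7=M[220]=15
OR r7, r7, #15 → r7=15|15=15
ADD r2, r2, #4 → r2=220+4=224
ADD r5, r5, #1 → r5=6+1=7
CMP r5, #7  (cmp 7,7)
BNE top: not taken
ADD r7, r7, #15 → r7=15+15=30
halt.
Total executed instructions: 53.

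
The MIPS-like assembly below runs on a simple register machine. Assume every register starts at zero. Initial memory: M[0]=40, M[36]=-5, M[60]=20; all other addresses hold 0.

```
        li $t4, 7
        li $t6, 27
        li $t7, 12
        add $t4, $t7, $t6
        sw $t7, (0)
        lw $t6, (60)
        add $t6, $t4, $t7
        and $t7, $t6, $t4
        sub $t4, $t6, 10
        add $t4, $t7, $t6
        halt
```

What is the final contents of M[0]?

12

after li $t4, 7: $t4=7
after li $t6, 27: $t6=27
after li $t7, 12: $t7=12
after add $t4, $t7, $t6: $t4=12+27=39
sw $t7, (0) → M[0]=12
after lw $t6, (60): $t6=M[60]=20
after add $t6, $t4, $t7: $t6=39+12=51
after and $t7, $t6, $t4: $t7=51&39=35
after sub $t4, $t6, 10: $t4=51-10=41
after add $t4, $t7, $t6: $t4=35+51=86
halt.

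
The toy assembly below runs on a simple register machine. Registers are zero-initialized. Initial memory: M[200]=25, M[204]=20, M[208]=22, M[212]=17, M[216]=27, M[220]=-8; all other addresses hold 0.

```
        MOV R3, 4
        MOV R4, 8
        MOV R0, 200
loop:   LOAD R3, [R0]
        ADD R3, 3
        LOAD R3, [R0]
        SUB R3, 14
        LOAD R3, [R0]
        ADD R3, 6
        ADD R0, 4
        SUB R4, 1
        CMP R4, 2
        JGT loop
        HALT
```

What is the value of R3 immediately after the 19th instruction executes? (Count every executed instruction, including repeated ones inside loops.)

26

R3=4
R4=8
R0=200
R3=M[200]=25
R3=25+3=28
R3=M[200]=25
R3=25-14=11
R3=M[200]=25
R3=25+6=31
R0=200+4=204
R4=8-1=7
CMP R4, 2  (cmp 7,2)
JGT loop: taken
R3=M[204]=20
R3=20+3=23
R3=M[204]=20
R3=20-14=6
R3=M[204]=20
R3=20+6=26
After step 19: R3 = 26.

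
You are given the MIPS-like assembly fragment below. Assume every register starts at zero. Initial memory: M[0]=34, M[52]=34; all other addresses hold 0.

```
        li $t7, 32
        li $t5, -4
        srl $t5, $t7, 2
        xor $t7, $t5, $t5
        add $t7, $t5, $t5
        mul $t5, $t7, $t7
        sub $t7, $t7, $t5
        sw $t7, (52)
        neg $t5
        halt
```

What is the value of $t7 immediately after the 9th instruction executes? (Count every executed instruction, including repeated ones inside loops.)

li $t7, 32 → $t7=32
li $t5, -4 → $t5=-4
srl $t5, $t7, 2 → $t5=32>>2=8
xor $t7, $t5, $t5 → $t7=8^8=0
add $t7, $t5, $t5 → $t7=8+8=16
mul $t5, $t7, $t7 → $t5=16*16=256
sub $t7, $t7, $t5 → $t7=16-256=-240
sw $t7, (52) → M[52]=-240
neg $t5 → $t5=-(256)=-256
After step 9: $t7 = -240.

-240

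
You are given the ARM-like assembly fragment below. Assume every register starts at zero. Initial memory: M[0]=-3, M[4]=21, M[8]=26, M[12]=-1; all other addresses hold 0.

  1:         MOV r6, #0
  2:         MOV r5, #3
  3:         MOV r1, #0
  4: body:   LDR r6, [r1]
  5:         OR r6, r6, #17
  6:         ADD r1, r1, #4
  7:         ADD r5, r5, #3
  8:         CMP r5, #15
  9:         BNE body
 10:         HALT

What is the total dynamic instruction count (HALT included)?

MOV r6, #0 → r6=0
MOV r5, #3 → r5=3
MOV r1, #0 → r1=0
LDR r6, [r1] → r6=M[0]=-3
OR r6, r6, #17 → r6=(-3)|17=-3
ADD r1, r1, #4 → r1=0+4=4
ADD r5, r5, #3 → r5=3+3=6
CMP r5, #15  (cmp 6,15)
BNE body: taken
LDR r6, [r1] → r6=M[4]=21
OR r6, r6, #17 → r6=21|17=21
ADD r1, r1, #4 → r1=4+4=8
ADD r5, r5, #3 → r5=6+3=9
CMP r5, #15  (cmp 9,15)
BNE body: taken
LDR r6, [r1] → r6=M[8]=26
OR r6, r6, #17 → r6=26|17=27
ADD r1, r1, #4 → r1=8+4=12
ADD r5, r5, #3 → r5=9+3=12
CMP r5, #15  (cmp 12,15)
BNE body: taken
LDR r6, [r1] → r6=M[12]=-1
OR r6, r6, #17 → r6=(-1)|17=-1
ADD r1, r1, #4 → r1=12+4=16
ADD r5, r5, #3 → r5=12+3=15
CMP r5, #15  (cmp 15,15)
BNE body: not taken
halt.
Total executed instructions: 28.

28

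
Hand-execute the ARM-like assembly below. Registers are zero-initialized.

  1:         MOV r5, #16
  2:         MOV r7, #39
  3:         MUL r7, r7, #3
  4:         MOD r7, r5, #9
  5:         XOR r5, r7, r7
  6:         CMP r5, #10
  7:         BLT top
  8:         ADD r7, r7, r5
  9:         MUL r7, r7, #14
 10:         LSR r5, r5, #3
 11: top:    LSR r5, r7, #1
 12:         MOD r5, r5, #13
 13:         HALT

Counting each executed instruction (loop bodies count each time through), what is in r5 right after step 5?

MOV r5, #16 → r5=16
MOV r7, #39 → r7=39
MUL r7, r7, #3 → r7=39*3=117
MOD r7, r5, #9 → r7=16%9=7
XOR r5, r7, r7 → r5=7^7=0
After step 5: r5 = 0.

0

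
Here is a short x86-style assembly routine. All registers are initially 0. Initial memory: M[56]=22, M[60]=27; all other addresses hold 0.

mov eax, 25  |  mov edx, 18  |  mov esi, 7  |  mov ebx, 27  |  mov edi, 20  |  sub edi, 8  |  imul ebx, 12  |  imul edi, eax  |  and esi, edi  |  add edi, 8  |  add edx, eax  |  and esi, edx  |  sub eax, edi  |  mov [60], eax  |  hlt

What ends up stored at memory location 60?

eax=25
edx=18
esi=7
ebx=27
edi=20
edi=20-8=12
ebx=27*12=324
edi=12*25=300
esi=7&300=4
edi=300+8=308
edx=18+25=43
esi=4&43=0
eax=25-308=-283
mov [60], eax → M[60]=-283
halt.

-283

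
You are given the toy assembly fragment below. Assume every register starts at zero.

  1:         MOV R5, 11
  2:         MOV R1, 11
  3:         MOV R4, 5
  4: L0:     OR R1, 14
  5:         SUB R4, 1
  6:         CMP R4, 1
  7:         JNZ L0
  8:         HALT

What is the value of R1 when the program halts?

15

R5=11
R1=11
R4=5
R1=11|14=15
R4=5-1=4
CMP R4, 1  (cmp 4,1)
JNZ L0: taken
R1=15|14=15
R4=4-1=3
CMP R4, 1  (cmp 3,1)
JNZ L0: taken
R1=15|14=15
R4=3-1=2
CMP R4, 1  (cmp 2,1)
JNZ L0: taken
R1=15|14=15
R4=2-1=1
CMP R4, 1  (cmp 1,1)
JNZ L0: not taken
halt.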